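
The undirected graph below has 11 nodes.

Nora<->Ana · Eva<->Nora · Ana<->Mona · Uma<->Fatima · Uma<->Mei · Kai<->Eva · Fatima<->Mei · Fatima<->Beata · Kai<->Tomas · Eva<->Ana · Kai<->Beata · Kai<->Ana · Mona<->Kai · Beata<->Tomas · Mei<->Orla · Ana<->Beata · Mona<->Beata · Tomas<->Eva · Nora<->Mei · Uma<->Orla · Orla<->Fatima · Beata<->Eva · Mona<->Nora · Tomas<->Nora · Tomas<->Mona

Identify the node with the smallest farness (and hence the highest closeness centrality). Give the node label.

Beata

Farness (sum of distances to all others) for each node — Ana:17, Beata:14, Eva:17, Fatima:16, Kai:18, Mei:17, Mona:17, Nora:15, Orla:22, Tomas:17, Uma:22.
The smallest farness is 14, for Beata, so Beata has the highest closeness.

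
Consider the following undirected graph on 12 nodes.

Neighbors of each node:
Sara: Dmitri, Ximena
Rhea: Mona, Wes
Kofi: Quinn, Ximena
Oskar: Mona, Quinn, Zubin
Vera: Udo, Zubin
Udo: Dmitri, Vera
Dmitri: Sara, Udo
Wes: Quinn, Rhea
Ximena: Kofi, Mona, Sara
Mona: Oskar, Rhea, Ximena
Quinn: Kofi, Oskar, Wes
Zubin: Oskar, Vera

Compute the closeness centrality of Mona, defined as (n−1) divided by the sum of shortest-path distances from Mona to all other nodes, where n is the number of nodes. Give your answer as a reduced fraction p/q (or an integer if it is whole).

11/23

Distances from Mona: Dmitri:3, Kofi:2, Oskar:1, Quinn:2, Rhea:1, Sara:2, Udo:4, Vera:3, Wes:2, Ximena:1, Zubin:2. Sum = 23.
n = 12, so closeness = 11/23.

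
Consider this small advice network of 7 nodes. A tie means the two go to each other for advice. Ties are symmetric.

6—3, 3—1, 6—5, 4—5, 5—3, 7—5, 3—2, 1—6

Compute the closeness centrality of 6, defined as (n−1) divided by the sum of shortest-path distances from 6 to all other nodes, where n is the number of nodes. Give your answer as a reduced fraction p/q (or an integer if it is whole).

2/3

Distances from 6: 1:1, 2:2, 3:1, 4:2, 5:1, 7:2. Sum = 9.
n = 7, so closeness = 6/9 = 2/3.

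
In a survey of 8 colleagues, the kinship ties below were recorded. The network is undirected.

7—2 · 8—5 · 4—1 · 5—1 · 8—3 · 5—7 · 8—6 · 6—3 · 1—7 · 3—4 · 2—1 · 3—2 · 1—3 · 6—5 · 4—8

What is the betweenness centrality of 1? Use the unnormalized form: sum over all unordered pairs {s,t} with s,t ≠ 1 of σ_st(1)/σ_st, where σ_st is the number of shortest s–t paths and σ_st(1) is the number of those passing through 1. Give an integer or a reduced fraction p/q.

10/3

Pairs whose geodesics pass through 1 — 4–2: 1/2; 4–7: 1; 4–5: 1/2; 3–7: 1/2; 3–5: 1/3; 2–5: 1/2.
All other pairs contribute 0.
Summing the contributions gives betweenness(1) = 10/3.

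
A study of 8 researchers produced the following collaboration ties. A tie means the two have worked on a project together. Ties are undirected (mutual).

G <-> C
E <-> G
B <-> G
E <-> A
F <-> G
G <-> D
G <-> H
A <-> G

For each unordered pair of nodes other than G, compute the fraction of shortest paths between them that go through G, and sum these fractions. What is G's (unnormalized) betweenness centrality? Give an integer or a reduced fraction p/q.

20

Pairs whose geodesics pass through G — F–C: 1; F–E: 1; F–A: 1; F–B: 1; F–H: 1; F–D: 1; C–E: 1; C–A: 1; C–B: 1; C–H: 1; C–D: 1; E–B: 1; E–H: 1; E–D: 1 … (+6 more pairs).
All other pairs contribute 0.
Summing the contributions gives betweenness(G) = 20.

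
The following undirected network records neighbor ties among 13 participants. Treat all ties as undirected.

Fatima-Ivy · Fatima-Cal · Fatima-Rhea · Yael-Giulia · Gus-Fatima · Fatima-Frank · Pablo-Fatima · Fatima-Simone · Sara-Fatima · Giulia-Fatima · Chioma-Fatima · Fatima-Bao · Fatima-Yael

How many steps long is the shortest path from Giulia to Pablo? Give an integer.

2

One shortest route is Giulia – Fatima – Pablo, which uses 2 edges, and Giulia and Pablo are not directly tied, so nothing shorter exists. So d(Giulia,Pablo) = 2.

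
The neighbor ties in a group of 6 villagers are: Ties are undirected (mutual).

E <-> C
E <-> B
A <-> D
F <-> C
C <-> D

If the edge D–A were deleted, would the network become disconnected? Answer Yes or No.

Yes

Without the D–A edge there is no alternate route between D and A, so the network disconnects. It is a bridge.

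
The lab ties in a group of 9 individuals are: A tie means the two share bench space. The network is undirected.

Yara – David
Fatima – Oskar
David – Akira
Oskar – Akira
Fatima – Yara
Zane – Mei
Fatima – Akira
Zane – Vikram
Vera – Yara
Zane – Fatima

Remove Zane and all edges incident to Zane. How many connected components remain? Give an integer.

3

Without Zane, the remaining ties split the others into: {Mei}; {Akira, David, Fatima, Oskar, Vera, Yara}; {Vikram}.
That's 3 separate components.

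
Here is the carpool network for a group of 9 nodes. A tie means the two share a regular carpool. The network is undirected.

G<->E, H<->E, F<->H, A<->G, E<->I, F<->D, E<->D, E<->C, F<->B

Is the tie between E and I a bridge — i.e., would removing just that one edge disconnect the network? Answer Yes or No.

Without the E–I edge there is no alternate route between E and I, so the network disconnects. It is a bridge.

Yes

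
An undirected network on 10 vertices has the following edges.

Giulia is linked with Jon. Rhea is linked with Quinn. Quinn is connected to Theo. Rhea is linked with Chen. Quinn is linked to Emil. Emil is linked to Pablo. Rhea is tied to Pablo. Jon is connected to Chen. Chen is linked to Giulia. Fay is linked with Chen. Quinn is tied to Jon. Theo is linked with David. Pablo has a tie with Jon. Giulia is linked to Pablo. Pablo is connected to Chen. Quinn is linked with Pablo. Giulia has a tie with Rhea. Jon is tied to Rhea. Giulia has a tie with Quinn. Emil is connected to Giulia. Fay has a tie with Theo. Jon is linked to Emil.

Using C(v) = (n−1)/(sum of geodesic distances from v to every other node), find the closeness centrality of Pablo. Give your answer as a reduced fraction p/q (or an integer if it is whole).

Distances from Pablo: Chen:1, David:3, Emil:1, Fay:2, Giulia:1, Jon:1, Quinn:1, Rhea:1, Theo:2. Sum = 13.
n = 10, so closeness = 9/13.

9/13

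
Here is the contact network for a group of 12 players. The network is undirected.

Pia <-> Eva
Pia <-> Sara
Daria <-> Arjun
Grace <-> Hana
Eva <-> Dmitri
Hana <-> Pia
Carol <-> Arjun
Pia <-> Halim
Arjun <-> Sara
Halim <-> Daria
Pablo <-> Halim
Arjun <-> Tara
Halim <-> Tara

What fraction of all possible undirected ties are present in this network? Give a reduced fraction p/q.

There are 13 edges and 12 nodes, so the maximum possible is C(12,2) = 66.
Density = 13/66.

13/66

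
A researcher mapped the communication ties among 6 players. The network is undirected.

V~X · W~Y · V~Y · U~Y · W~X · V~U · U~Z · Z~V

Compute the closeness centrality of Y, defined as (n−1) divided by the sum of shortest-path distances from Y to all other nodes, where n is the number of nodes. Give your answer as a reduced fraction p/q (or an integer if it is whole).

Distances from Y: U:1, V:1, W:1, X:2, Z:2. Sum = 7.
n = 6, so closeness = 5/7.

5/7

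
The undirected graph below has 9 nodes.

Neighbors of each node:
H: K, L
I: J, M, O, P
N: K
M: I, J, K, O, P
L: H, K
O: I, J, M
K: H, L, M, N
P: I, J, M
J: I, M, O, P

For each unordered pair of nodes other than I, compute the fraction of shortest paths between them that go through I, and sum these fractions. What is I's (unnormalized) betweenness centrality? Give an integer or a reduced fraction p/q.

1/3

Pairs whose geodesics pass through I — O–P: 1/3.
All other pairs contribute 0.
Summing the contributions gives betweenness(I) = 1/3.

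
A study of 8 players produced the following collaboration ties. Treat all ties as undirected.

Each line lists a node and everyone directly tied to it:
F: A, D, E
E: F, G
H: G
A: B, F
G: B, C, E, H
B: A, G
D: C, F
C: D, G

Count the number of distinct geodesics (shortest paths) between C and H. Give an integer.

1

The shortest distance is 2, and the only length-2 path is C–G–H. So there is exactly 1 shortest path.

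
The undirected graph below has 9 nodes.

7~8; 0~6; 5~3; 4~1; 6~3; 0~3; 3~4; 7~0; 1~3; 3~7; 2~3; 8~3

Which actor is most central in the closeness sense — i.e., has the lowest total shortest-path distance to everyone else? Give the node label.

3

Farness (sum of distances to all others) for each node — 0:13, 1:14, 2:15, 3:8, 4:14, 5:15, 6:14, 7:13, 8:14.
The smallest farness is 8, for 3, so 3 has the highest closeness.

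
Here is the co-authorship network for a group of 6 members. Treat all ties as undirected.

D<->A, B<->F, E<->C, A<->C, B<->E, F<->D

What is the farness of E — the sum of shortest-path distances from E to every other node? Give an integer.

9

Distances from E: A:2, B:1, C:1, D:3, F:2.
Sum = 2 + 1 + 1 + 3 + 2 = 9.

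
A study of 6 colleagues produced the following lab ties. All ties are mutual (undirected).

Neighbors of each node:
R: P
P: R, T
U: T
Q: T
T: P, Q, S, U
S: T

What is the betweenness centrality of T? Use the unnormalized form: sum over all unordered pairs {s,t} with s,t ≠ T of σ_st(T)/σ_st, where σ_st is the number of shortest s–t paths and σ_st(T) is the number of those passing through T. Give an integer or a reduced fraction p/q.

Pairs whose geodesics pass through T — R–U: 1; R–S: 1; R–Q: 1; U–P: 1; U–S: 1; U–Q: 1; P–S: 1; P–Q: 1; S–Q: 1.
All other pairs contribute 0.
Summing the contributions gives betweenness(T) = 9.

9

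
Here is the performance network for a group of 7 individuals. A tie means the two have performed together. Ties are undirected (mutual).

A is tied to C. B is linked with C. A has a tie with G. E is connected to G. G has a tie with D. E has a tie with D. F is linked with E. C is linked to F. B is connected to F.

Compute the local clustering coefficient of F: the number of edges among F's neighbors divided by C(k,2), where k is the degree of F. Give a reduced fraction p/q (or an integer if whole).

1/3

F's neighbors: B, C, and E (k = 3).
Possible neighbor pairs: C(3,2) = 3. Edges among them: B–C → e = 1.
Clustering(F) = 1/3.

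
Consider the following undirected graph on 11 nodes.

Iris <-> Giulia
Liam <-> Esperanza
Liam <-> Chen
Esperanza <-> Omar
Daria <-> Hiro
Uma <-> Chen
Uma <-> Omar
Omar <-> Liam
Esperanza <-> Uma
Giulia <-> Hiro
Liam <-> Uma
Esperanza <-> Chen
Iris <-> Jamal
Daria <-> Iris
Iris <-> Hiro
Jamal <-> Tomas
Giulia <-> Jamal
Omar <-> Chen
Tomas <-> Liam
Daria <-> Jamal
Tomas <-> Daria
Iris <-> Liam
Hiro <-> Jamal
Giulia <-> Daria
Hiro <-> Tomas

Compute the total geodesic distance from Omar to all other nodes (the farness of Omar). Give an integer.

20

Distances from Omar: Chen:1, Daria:3, Esperanza:1, Giulia:3, Hiro:3, Iris:2, Jamal:3, Liam:1, Tomas:2, Uma:1.
Sum = 1 + 3 + 1 + 3 + 3 + 2 + 3 + 1 + 2 + 1 = 20.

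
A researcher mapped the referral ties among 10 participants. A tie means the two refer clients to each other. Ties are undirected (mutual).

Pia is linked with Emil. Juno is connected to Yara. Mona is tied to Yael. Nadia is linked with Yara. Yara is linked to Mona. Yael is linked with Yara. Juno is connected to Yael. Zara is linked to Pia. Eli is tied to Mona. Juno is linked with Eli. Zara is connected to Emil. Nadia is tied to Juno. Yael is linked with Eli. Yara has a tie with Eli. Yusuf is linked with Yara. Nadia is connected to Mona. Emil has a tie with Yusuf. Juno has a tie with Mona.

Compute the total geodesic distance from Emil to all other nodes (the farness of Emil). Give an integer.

20

Distances from Emil: Eli:3, Juno:3, Mona:3, Nadia:3, Pia:1, Yael:3, Yara:2, Yusuf:1, Zara:1.
Sum = 3 + 3 + 3 + 3 + 1 + 3 + 2 + 1 + 1 = 20.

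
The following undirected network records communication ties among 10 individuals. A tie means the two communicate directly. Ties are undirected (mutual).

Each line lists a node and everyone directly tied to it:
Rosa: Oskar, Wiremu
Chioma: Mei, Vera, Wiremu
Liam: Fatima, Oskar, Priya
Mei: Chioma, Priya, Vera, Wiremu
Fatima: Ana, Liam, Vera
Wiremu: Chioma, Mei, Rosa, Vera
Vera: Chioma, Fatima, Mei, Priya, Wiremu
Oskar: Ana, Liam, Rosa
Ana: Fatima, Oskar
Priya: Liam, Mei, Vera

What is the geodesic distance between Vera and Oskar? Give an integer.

One shortest route is Vera – Wiremu – Rosa – Oskar, which uses 3 edges, and at distance 2 from Vera we only reach {Ana, Liam, Rosa}, which does not include Oskar. So d(Vera,Oskar) = 3.

3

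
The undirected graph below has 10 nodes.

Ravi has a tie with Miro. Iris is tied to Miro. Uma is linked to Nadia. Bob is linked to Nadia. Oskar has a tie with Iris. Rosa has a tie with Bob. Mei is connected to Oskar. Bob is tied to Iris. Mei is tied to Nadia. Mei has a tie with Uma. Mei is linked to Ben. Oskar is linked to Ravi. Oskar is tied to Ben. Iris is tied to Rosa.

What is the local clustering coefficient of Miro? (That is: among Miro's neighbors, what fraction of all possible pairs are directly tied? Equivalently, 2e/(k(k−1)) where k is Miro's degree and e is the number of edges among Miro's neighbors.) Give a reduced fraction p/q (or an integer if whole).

0

Miro's neighbors: Iris and Ravi (k = 2).
Possible neighbor pairs: C(2,2) = 1. Edges among them: none → e = 0.
Clustering(Miro) = 0/1.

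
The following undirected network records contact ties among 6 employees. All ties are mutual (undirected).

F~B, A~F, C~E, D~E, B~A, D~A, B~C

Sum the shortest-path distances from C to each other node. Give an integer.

Distances from C: A:2, B:1, D:2, E:1, F:2.
Sum = 2 + 1 + 2 + 1 + 2 = 8.

8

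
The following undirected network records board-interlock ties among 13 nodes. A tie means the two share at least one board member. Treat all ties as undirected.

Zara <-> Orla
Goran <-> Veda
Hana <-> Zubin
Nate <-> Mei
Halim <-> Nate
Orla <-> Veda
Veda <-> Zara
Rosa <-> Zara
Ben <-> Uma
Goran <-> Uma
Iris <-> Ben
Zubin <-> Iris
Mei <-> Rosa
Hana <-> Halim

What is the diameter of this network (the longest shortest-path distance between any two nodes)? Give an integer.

6

Eccentricity of each node (its greatest distance to any other): Ben:6, Goran:6, Halim:6, Hana:6, Iris:6, Mei:6, Nate:6, Orla:6, Rosa:6, Uma:6, Veda:6, Zara:6, Zubin:6.
The maximum eccentricity is 6, realized for instance by the pair Mei–Ben via Mei – Nate – Halim – Hana – Zubin – Iris – Ben. So the diameter is 6.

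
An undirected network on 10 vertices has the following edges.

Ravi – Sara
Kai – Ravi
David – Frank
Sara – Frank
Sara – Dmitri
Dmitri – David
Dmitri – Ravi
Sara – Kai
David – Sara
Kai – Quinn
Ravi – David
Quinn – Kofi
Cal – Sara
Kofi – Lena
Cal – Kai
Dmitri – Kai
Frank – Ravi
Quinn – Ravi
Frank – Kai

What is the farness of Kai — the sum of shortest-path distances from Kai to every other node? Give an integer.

13

Distances from Kai: Cal:1, David:2, Dmitri:1, Frank:1, Kofi:2, Lena:3, Quinn:1, Ravi:1, Sara:1.
Sum = 1 + 2 + 1 + 1 + 2 + 3 + 1 + 1 + 1 = 13.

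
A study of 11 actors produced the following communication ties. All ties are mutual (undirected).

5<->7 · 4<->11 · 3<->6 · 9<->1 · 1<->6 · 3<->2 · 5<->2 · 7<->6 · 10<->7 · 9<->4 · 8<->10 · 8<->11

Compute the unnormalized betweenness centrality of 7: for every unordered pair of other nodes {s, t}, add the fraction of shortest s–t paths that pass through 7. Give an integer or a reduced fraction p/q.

Pairs whose geodesics pass through 7 — 3–11: 1/2; 3–8: 1; 3–10: 1; 6–11: 1/2; 6–8: 1; 6–10: 1; 6–5: 1; 1–8: 1/2; 1–10: 1; 1–5: 1; 9–10: 1/2; 9–5: 1; 4–5: 2/2; 11–5: 1 … (+5 more pairs).
All other pairs contribute 0.
Summing the contributions gives betweenness(7) = 17.

17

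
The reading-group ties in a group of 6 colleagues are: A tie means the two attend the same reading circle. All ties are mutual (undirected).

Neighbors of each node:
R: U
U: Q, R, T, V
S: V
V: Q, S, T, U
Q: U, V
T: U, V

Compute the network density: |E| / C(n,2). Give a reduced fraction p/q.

7/15

There are 7 edges and 6 nodes, so the maximum possible is C(6,2) = 15.
Density = 7/15.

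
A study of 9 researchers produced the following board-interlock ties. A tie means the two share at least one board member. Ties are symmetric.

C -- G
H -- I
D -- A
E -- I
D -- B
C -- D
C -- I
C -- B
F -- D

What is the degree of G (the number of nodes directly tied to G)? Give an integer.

G is directly tied to C. That is 1 neighbor, so the degree of G is 1.

1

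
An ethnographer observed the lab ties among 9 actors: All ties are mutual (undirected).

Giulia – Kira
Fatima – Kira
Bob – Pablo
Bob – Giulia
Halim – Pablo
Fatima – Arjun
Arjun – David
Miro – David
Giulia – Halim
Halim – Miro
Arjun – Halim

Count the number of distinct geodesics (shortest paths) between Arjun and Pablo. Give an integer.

The shortest distance is 2, and the only length-2 path is Arjun–Halim–Pablo. So there is exactly 1 shortest path.

1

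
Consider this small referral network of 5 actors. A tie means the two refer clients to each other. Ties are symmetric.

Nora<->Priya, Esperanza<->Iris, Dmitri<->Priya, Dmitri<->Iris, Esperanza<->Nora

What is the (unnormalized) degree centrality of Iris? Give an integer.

2

Iris is directly tied to Dmitri and Esperanza. That is 2 neighbors, so the degree of Iris is 2.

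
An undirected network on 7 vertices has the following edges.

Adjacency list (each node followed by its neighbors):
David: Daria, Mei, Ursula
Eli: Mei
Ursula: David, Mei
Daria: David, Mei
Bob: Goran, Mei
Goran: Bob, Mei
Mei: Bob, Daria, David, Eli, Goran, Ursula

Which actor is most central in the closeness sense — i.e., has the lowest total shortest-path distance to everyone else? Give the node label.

Mei

Farness (sum of distances to all others) for each node — Bob:10, Daria:10, David:9, Eli:11, Goran:10, Mei:6, Ursula:10.
The smallest farness is 6, for Mei, so Mei has the highest closeness.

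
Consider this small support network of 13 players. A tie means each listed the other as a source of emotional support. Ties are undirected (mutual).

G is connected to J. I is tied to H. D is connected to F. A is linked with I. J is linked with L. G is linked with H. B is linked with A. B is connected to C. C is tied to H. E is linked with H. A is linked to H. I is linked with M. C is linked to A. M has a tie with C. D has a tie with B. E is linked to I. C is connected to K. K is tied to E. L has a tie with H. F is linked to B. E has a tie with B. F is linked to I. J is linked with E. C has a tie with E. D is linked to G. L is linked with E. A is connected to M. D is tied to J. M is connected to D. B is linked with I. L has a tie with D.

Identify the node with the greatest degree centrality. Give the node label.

Degrees — A:5, B:6, C:6, D:6, E:7, F:3, G:3, H:6, I:6, J:4, K:2, L:4, M:4.
The maximum is 7, attained only by E.

E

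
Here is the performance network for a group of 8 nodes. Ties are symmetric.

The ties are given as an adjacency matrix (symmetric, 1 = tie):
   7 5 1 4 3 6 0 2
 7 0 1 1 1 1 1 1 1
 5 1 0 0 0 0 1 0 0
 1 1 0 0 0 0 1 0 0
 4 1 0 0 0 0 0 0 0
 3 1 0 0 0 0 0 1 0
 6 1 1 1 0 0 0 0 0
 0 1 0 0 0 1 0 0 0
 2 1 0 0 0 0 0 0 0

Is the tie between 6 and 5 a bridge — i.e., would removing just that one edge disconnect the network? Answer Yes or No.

Even without that edge, 6 still reaches 5 via 6 – 7 – 5, so the network stays connected. Not a bridge.

No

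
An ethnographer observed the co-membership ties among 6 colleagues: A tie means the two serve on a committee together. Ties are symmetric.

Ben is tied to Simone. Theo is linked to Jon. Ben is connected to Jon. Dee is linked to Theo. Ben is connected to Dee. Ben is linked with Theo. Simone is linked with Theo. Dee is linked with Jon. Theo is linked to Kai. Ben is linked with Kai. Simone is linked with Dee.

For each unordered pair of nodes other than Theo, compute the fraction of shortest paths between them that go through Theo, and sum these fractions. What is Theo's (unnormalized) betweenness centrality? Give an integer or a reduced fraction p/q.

11/6

Pairs whose geodesics pass through Theo — Kai–Dee: 1/2; Kai–Jon: 1/2; Kai–Simone: 1/2; Jon–Simone: 1/3.
All other pairs contribute 0.
Summing the contributions gives betweenness(Theo) = 11/6.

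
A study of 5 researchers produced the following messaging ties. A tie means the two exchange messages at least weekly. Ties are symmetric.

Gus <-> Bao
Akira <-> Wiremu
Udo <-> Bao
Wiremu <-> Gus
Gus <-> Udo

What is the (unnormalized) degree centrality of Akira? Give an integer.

Akira is directly tied to Wiremu. That is 1 neighbor, so the degree of Akira is 1.

1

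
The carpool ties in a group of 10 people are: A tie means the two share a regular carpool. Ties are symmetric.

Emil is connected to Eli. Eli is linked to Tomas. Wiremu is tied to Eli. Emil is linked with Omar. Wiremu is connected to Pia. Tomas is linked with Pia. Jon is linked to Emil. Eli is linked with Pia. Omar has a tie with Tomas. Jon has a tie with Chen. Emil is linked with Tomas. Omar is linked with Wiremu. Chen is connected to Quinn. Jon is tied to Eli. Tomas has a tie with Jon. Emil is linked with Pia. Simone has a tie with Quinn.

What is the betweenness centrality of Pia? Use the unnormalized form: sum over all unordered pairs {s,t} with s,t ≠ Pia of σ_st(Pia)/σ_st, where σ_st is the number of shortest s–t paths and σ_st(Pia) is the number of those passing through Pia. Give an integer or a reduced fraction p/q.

2/3

Pairs whose geodesics pass through Pia — Emil–Wiremu: 1/3; Tomas–Wiremu: 1/3.
All other pairs contribute 0.
Summing the contributions gives betweenness(Pia) = 2/3.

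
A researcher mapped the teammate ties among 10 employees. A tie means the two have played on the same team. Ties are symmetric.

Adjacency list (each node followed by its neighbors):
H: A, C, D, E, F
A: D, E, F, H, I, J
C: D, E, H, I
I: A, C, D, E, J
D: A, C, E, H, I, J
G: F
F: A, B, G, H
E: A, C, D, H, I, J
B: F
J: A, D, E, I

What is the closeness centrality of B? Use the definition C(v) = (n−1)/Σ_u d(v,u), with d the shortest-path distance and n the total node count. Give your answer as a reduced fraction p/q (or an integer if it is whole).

Distances from B: A:2, C:3, D:3, E:3, F:1, G:2, H:2, I:3, J:3. Sum = 22.
n = 10, so closeness = 9/22.

9/22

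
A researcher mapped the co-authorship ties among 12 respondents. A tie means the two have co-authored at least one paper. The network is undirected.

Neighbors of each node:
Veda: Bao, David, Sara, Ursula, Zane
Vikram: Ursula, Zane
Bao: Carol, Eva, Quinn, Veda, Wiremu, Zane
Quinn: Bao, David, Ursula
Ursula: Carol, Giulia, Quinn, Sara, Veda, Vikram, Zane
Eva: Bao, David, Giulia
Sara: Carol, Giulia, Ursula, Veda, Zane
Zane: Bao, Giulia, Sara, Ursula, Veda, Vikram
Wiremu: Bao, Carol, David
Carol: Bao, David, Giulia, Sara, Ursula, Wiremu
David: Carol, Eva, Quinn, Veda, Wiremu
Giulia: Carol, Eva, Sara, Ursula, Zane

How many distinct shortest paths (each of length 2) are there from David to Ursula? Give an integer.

The shortest distance is 2. The length-2 paths are: David–Carol–Ursula; David–Veda–Ursula; David–Quinn–Ursula.
That gives 3 distinct shortest paths.

3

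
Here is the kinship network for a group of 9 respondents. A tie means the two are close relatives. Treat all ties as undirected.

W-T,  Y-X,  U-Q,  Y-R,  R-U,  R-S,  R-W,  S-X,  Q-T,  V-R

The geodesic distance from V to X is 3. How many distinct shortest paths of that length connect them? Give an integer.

The shortest distance is 3. The length-3 paths are: V–R–S–X; V–R–Y–X.
That gives 2 distinct shortest paths.

2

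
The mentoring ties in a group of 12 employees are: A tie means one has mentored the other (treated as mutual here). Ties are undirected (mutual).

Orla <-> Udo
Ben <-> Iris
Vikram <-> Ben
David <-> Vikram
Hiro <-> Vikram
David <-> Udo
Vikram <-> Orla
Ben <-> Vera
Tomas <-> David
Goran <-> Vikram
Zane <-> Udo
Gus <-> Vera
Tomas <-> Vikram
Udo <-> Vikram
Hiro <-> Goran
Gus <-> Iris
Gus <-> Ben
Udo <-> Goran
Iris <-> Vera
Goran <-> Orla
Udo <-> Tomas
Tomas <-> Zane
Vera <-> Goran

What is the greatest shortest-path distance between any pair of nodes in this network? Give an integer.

Eccentricity of each node (its greatest distance to any other): Ben:3, David:3, Goran:2, Gus:4, Hiro:3, Iris:4, Orla:3, Tomas:3, Udo:3, Vera:3, Vikram:2, Zane:4.
The maximum eccentricity is 4, realized for instance by the pair Iris–Zane via Iris – Ben – Vikram – Udo – Zane. So the diameter is 4.

4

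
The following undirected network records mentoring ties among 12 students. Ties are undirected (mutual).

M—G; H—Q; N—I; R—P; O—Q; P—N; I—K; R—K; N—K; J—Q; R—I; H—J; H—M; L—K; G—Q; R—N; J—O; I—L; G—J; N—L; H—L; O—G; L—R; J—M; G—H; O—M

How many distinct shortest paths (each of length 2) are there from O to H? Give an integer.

The shortest distance is 2. The length-2 paths are: O–Q–H; O–J–H; O–M–H; O–G–H.
That gives 4 distinct shortest paths.

4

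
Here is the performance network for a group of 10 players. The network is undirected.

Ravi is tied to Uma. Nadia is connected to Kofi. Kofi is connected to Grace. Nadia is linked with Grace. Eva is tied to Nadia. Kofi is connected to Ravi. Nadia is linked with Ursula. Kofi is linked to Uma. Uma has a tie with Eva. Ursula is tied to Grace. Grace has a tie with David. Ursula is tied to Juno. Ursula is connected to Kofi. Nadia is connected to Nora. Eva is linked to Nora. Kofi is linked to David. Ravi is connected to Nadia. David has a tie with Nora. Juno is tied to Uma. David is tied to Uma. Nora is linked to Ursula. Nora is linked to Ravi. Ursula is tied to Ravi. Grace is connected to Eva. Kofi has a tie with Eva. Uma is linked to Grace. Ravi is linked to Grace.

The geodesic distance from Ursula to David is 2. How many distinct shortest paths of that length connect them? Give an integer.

The shortest distance is 2. The length-2 paths are: Ursula–Grace–David; Ursula–Nora–David; Ursula–Kofi–David.
That gives 3 distinct shortest paths.

3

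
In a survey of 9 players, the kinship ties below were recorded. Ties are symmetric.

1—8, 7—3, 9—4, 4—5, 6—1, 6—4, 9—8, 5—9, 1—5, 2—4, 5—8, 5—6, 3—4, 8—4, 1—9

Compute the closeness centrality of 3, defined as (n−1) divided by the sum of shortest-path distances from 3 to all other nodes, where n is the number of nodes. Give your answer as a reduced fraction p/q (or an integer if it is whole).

Distances from 3: 1:3, 2:2, 4:1, 5:2, 6:2, 7:1, 8:2, 9:2. Sum = 15.
n = 9, so closeness = 8/15.

8/15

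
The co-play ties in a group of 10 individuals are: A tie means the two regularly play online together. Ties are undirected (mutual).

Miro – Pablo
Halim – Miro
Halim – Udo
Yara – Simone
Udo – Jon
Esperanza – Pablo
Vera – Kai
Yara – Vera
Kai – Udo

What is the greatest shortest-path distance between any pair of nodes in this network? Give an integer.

Eccentricity of each node (its greatest distance to any other): Esperanza:8, Halim:5, Jon:5, Kai:5, Miro:6, Pablo:7, Simone:8, Udo:4, Vera:6, Yara:7.
The maximum eccentricity is 8, realized for instance by the pair Esperanza–Simone via Esperanza – Pablo – Miro – Halim – Udo – Kai – Vera – Yara – Simone. So the diameter is 8.

8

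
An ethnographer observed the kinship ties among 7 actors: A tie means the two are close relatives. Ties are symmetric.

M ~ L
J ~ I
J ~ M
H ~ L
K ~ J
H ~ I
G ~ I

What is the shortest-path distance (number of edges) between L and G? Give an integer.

One shortest route is L – H – I – G, which uses 3 edges, and at distance 2 from L we only reach {I, J}, which does not include G. So d(L,G) = 3.

3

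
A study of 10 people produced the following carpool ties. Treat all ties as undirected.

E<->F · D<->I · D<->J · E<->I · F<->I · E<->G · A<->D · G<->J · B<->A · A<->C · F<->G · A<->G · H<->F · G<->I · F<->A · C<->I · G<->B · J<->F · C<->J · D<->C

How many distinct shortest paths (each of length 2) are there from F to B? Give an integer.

2

The shortest distance is 2. The length-2 paths are: F–A–B; F–G–B.
That gives 2 distinct shortest paths.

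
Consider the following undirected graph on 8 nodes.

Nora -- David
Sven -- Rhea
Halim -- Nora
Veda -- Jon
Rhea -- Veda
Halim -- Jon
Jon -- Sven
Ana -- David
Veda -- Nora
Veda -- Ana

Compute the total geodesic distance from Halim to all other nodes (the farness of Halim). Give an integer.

Distances from Halim: Ana:3, David:2, Jon:1, Nora:1, Rhea:3, Sven:2, Veda:2.
Sum = 3 + 2 + 1 + 1 + 3 + 2 + 2 = 14.

14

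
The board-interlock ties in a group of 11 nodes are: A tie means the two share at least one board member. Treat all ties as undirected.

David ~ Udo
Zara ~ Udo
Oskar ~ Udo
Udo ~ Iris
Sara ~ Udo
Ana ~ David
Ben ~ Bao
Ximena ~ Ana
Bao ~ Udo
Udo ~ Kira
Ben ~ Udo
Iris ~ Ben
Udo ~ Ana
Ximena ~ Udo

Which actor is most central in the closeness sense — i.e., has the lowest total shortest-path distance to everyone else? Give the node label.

Farness (sum of distances to all others) for each node — Ana:17, Bao:18, Ben:17, David:18, Iris:18, Kira:19, Oskar:19, Sara:19, Udo:10, Ximena:18, Zara:19.
The smallest farness is 10, for Udo, so Udo has the highest closeness.

Udo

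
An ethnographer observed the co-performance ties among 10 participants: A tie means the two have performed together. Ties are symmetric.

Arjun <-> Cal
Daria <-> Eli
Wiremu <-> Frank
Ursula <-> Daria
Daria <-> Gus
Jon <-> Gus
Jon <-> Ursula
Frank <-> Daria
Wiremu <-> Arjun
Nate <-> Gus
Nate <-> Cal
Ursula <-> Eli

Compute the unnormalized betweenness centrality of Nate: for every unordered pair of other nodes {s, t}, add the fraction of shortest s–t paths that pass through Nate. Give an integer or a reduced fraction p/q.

Pairs whose geodesics pass through Nate — Ursula–Cal: 2/2; Gus–Cal: 1; Gus–Arjun: 1; Jon–Cal: 1; Jon–Arjun: 1; Eli–Cal: 1; Cal–Daria: 1.
All other pairs contribute 0.
Summing the contributions gives betweenness(Nate) = 7.

7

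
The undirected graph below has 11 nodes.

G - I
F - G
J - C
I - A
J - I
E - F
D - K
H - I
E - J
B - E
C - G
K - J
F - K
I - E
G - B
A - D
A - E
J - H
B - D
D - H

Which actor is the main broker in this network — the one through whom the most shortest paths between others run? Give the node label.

Unnormalized betweenness of each node: A:1, B:13/6, C:1/2, D:47/10, E:86/15, F:11/6, G:73/15, H:4/3, I:27/5, J:116/15, K:41/15.
J has the largest value, 116/15, making it the main broker — the node through which the most shortest paths run.

J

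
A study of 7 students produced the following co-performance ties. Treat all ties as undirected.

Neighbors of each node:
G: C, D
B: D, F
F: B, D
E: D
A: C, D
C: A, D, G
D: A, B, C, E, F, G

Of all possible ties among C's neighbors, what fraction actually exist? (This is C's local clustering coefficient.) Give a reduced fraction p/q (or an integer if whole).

2/3

C's neighbors: A, D, and G (k = 3).
Possible neighbor pairs: C(3,2) = 3. Edges among them: A–D, D–G → e = 2.
Clustering(C) = 2/3.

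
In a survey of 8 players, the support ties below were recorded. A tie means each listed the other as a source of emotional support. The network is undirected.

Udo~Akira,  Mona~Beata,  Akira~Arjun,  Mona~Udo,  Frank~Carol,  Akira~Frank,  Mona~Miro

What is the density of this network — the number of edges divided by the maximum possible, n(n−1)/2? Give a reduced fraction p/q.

There are 7 edges and 8 nodes, so the maximum possible is C(8,2) = 28.
Density = 7/28 = 1/4.

1/4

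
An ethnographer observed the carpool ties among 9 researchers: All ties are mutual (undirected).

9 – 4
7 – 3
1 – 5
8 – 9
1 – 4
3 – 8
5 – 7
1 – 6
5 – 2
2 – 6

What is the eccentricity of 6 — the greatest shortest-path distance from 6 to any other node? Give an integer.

4

Distances from 6: 1:1, 2:1, 3:4, 4:2, 5:2, 7:3, 8:4, 9:3.
The largest is 4 (to 3 and 8), so the eccentricity of 6 is 4.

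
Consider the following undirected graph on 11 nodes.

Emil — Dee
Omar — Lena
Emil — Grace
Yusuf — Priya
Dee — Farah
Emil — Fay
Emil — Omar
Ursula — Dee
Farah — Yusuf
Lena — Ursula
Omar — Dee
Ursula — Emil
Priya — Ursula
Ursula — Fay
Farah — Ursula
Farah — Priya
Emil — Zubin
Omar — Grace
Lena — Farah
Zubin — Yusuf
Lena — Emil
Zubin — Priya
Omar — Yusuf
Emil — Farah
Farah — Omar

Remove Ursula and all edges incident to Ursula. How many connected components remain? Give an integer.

1

Ursula's neighbors (Dee, Emil, Farah, Fay, Lena, and Priya) remain reachable from one another through other ties, so the rest of the network stays in one piece.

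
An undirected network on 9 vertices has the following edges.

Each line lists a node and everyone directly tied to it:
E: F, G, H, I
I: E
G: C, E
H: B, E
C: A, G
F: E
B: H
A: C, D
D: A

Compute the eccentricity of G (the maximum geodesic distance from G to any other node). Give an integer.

3

Distances from G: A:2, B:3, C:1, D:3, E:1, F:2, H:2, I:2.
The largest is 3 (to B and D), so the eccentricity of G is 3.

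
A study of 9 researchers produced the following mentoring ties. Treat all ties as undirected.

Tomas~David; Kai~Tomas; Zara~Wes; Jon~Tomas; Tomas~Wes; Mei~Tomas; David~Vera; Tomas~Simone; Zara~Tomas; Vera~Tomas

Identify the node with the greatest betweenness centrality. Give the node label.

Unnormalized betweenness of each node: David:0, Jon:0, Kai:0, Mei:0, Simone:0, Tomas:26, Vera:0, Wes:0, Zara:0.
Tomas has the largest value, 26, making it the main broker — the node through which the most shortest paths run.

Tomas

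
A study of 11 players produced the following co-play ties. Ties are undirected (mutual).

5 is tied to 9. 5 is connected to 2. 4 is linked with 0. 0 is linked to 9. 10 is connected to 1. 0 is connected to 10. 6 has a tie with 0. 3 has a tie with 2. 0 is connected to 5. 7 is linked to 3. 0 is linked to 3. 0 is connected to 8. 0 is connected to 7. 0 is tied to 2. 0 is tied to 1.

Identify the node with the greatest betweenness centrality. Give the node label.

Unnormalized betweenness of each node: 0:77/2, 1:0, 2:1/2, 3:1/2, 4:0, 5:1/2, 6:0, 7:0, 8:0, 9:0, 10:0.
0 has the largest value, 77/2, making it the main broker — the node through which the most shortest paths run.

0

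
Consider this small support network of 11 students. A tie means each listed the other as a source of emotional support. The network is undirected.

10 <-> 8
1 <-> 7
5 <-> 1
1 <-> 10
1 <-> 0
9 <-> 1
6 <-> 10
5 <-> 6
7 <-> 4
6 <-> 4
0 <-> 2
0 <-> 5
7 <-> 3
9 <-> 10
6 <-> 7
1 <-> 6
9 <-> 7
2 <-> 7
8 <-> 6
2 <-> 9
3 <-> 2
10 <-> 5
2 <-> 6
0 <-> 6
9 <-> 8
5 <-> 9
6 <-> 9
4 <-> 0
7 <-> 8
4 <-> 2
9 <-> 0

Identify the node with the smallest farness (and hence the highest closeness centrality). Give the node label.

Farness (sum of distances to all others) for each node — 0:14, 1:14, 2:14, 3:20, 4:16, 5:16, 6:11, 7:13, 8:16, 9:12, 10:16.
The smallest farness is 11, for 6, so 6 has the highest closeness.

6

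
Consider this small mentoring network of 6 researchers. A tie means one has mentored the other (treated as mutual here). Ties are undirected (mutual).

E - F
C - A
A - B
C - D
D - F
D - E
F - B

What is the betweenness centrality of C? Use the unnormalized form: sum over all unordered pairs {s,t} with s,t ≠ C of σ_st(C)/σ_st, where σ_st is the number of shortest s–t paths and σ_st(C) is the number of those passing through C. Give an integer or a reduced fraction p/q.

3/2

Pairs whose geodesics pass through C — E–A: 1/2; D–A: 1.
All other pairs contribute 0.
Summing the contributions gives betweenness(C) = 3/2.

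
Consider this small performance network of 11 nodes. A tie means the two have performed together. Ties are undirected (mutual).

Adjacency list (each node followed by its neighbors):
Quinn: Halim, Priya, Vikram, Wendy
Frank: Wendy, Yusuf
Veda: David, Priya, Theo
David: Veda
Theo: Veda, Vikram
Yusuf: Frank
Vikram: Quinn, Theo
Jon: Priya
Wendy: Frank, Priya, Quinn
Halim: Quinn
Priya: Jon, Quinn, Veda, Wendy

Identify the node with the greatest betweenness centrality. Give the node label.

Priya

Unnormalized betweenness of each node: David:0, Frank:9, Halim:0, Jon:0, Priya:41/2, Quinn:31/2, Theo:2, Veda:25/2, Vikram:7/2, Wendy:16, Yusuf:0.
Priya has the largest value, 41/2, making it the main broker — the node through which the most shortest paths run.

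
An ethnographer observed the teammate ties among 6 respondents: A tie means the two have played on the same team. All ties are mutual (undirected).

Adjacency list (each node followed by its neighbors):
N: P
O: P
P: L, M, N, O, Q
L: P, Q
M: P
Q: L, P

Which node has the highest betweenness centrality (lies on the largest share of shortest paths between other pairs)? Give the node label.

Unnormalized betweenness of each node: L:0, M:0, N:0, O:0, P:9, Q:0.
P has the largest value, 9, making it the main broker — the node through which the most shortest paths run.

P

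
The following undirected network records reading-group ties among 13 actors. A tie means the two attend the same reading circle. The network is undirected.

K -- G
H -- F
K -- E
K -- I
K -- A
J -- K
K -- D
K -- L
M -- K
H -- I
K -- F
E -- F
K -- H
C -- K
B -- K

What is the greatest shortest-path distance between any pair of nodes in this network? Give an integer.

Eccentricity of each node (its greatest distance to any other): A:2, B:2, C:2, D:2, E:2, F:2, G:2, H:2, I:2, J:2, K:1, L:2, M:2.
The maximum eccentricity is 2, realized for instance by the pair A–C via A – K – C. So the diameter is 2.

2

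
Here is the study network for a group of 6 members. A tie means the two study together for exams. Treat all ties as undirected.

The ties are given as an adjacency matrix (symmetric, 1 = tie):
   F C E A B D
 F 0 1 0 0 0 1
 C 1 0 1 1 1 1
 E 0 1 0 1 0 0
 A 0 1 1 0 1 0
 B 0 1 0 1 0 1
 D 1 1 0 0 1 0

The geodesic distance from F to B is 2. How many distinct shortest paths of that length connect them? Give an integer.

The shortest distance is 2. The length-2 paths are: F–C–B; F–D–B.
That gives 2 distinct shortest paths.

2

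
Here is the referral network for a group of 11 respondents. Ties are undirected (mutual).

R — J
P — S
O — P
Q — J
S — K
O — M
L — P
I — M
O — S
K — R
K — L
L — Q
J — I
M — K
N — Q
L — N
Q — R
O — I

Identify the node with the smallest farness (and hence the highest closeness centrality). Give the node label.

K

Farness (sum of distances to all others) for each node — I:19, J:19, K:16, L:17, M:19, N:22, O:19, P:19, Q:19, R:19, S:20.
The smallest farness is 16, for K, so K has the highest closeness.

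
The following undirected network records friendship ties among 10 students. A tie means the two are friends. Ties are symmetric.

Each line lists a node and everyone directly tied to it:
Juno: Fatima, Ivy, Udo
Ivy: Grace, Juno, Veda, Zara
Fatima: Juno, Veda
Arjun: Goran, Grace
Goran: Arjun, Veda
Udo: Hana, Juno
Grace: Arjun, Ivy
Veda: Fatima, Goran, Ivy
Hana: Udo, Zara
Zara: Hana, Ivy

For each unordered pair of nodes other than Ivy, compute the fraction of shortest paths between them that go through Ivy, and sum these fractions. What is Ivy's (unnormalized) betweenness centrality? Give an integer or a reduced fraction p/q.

Pairs whose geodesics pass through Ivy — Hana–Grace: 1; Hana–Arjun: 1; Hana–Goran: 1; Hana–Veda: 1; Zara–Grace: 1; Zara–Arjun: 1; Zara–Goran: 1; Zara–Veda: 1; Zara–Fatima: 2/2; Zara–Juno: 1; Grace–Veda: 1; Grace–Fatima: 2/2; Grace–Juno: 1; Grace–Udo: 1 … (+6 more pairs).
All other pairs contribute 0.
Summing the contributions gives betweenness(Ivy) = 18.

18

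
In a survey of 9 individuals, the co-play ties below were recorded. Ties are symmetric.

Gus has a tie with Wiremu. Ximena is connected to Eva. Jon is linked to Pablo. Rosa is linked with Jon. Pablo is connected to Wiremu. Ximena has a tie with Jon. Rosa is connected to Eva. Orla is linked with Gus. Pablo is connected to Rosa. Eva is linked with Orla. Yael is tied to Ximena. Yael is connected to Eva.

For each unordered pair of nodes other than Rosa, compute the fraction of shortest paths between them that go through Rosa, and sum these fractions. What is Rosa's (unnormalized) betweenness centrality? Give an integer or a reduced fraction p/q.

Pairs whose geodesics pass through Rosa — Jon–Eva: 1/2; Jon–Orla: 1/2; Yael–Wiremu: 1/3; Yael–Pablo: 1/2; Eva–Wiremu: 1/2; Eva–Pablo: 1; Orla–Pablo: 1/2.
All other pairs contribute 0.
Summing the contributions gives betweenness(Rosa) = 23/6.

23/6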